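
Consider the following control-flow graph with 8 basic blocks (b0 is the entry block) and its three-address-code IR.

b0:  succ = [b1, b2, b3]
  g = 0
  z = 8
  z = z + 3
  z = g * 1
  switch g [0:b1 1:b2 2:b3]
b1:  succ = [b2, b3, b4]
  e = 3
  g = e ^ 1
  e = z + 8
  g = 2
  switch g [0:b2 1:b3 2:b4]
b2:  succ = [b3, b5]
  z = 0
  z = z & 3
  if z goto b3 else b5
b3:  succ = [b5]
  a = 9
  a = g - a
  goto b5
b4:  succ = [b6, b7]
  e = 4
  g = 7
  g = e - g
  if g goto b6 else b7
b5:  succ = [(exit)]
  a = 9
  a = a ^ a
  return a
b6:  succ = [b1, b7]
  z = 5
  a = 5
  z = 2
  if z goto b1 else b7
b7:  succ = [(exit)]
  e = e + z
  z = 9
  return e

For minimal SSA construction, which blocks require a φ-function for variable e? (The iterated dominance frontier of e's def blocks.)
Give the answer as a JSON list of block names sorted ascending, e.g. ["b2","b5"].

idom tree: b1←b0 b2←b0 b3←b0 b4←b1 b5←b0 b6←b4 b7←b4
Dom∩ at merges:
  b1: preds {b0,b6}: {b0} ∩ {b0,b1,b4,b6} = {b0}; idom=b0
  b2: preds {b0,b1}: {b0} ∩ {b0,b1} = {b0}; idom=b0
  b3: preds {b0,b1,b2}: {b0} ∩ {b0,b1} ∩ {b0,b2} = {b0}; idom=b0
  b5: preds {b2,b3}: {b0,b2} ∩ {b0,b3} = {b0}; idom=b0
  b7: preds {b4,b6}: {b0,b1,b4} ∩ {b0,b1,b4,b6} = {b0,b1,b4}; idom=b4

DF walk-up:
  join b1 pred b0: · stop@b0
  join b1 pred b6: b6→b4→b1 stop@b0
  join b2 pred b0: · stop@b0
  join b2 pred b1: b1 stop@b0
  join b3 pred b0: · stop@b0
  join b3 pred b1: b1 stop@b0
  join b3 pred b2: b2 stop@b0
  join b5 pred b2: b2 stop@b0
  join b5 pred b3: b3 stop@b0
  join b7 pred b4: · stop@b4
  join b7 pred b6: b6 stop@b4
  DF(b0)=∅
  DF(b1)={b1,b2,b3}
  DF(b2)={b3,b5}
  DF(b3)={b5}
  DF(b4)={b1}
  DF(b5)=∅
  DF(b6)={b1,b7}
  DF(b7)=∅

φ for e: defs {b1,b4,b7}
  DF⁺ = {b1,b2,b3,b5}

Answer: ["b1", "b2", "b3", "b5"]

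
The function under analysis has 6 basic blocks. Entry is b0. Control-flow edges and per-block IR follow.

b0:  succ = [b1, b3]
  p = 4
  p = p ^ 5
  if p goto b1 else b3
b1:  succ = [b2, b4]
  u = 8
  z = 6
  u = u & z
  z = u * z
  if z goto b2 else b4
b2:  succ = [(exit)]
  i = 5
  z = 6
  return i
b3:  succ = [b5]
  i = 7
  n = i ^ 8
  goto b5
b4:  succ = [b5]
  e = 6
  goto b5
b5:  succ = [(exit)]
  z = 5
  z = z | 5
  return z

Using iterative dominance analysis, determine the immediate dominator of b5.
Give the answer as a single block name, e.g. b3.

idom tree: b1←b0 b2←b1 b3←b0 b4←b1 b5←b0
Dom∩ at merges:
  b5: preds {b3,b4}: {b0,b3} ∩ {b0,b1,b4} = {b0}; idom=b0

idom(b5) = b0

Answer: b0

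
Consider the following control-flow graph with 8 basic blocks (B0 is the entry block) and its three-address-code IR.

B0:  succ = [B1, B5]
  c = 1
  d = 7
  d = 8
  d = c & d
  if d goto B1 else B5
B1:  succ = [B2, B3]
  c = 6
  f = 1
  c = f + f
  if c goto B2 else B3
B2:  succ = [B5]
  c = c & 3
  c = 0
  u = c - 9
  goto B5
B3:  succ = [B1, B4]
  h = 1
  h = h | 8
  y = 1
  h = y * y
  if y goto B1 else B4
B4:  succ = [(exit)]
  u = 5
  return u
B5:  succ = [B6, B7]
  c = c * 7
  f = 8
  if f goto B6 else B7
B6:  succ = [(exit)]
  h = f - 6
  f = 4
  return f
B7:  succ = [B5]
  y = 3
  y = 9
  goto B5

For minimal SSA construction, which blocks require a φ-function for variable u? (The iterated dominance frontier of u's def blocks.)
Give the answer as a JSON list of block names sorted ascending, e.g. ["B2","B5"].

Answer: ["B5"]

Derivation:
idom tree: B1←B0 B2←B1 B3←B1 B4←B3 B5←B0 B6←B5 B7←B5
Join-block Dom:
  B1: preds {B0,B3}: {B0} ∩ {B0,B1,B3} = {B0}; idom=B0
  B5: preds {B0,B2,B7}: {B0} ∩ {B0,B1,B2} ∩ {B0,B5,B7} = {B0}; idom=B0

DF walk-up:
  join B1 pred B0: · stop@B0
  join B1 pred B3: B3→B1 stop@B0
  join B5 pred B0: · stop@B0
  join B5 pred B2: B2→B1 stop@B0
  join B5 pred B7: B7→B5 stop@B0
  B0 → ∅
  B1 → {B1,B5}
  B2 → {B5}
  B3 → {B1}
  B4 → ∅
  B5 → {B5}
  B6 → ∅
  B7 → {B5}

φ for u: defs {B2,B4}
  DF⁺ = {B5}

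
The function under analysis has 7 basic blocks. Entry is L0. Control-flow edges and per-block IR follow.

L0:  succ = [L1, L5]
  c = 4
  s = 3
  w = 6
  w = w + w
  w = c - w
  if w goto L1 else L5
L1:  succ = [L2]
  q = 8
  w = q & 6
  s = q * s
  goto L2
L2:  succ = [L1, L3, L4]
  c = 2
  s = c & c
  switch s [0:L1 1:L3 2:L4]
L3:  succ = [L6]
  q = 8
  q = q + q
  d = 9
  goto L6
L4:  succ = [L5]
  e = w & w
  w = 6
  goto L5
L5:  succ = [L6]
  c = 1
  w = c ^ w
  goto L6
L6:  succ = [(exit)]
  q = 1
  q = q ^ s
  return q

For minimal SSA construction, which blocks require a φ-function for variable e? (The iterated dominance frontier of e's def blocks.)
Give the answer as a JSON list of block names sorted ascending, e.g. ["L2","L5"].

idom tree: L1←L0 L2←L1 L3←L2 L4←L2 L5←L0 L6←L0
Dom at joins:
  L1: preds {L0,L2}: {L0} ∩ {L0,L1,L2} = {L0}; idom=L0
  L5: preds {L0,L4}: {L0} ∩ {L0,L1,L2,L4} = {L0}; idom=L0
  L6: preds {L3,L5}: {L0,L1,L2,L3} ∩ {L0,L5} = {L0}; idom=L0

Frontier:
  join L1 pred L0: · stop@L0
  join L1 pred L2: L2→L1 stop@L0
  join L5 pred L0: · stop@L0
  join L5 pred L4: L4→L2→L1 stop@L0
  join L6 pred L3: L3→L2→L1 stop@L0
  join L6 pred L5: L5 stop@L0
  L0: DF=∅
  L1: DF={L1,L5,L6}
  L2: DF={L1,L5,L6}
  L3: DF={L6}
  L4: DF={L5}
  L5: DF={L6}
  L6: DF=∅

φ for e: defs {L4}
  DF⁺ = {L5,L6}

Answer: ["L5", "L6"]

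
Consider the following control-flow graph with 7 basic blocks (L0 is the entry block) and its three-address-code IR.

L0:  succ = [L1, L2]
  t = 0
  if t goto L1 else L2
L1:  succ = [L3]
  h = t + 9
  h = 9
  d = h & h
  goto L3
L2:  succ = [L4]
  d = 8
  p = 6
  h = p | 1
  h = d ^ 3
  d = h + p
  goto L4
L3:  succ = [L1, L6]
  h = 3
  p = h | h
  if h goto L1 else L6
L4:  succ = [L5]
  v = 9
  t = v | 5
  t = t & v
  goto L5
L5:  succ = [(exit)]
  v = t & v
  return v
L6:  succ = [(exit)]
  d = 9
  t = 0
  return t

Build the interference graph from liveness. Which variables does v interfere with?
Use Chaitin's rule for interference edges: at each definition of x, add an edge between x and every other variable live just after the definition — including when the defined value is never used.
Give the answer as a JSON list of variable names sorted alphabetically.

Per-block:
  L0: def={t} ue=∅
  L1: def={d,h} ue={t}
  L2: def={d,h,p} ue=∅
  L3: def={h,p} ue=∅
  L4: def={t,v} ue=∅
  L5: def={v} ue={t,v}
  L6: def={d,t} ue=∅

Liveness:
  live L0: ∅→{t}
  live L1: {t}→{t}
  live L2: ∅→∅
  live L3: {t}→{t}
  live L4: ∅→{t,v}
  live L5: {t,v}→∅
  live L6: ∅→∅

Conflict graph:
  d: {h,p,t}
  h: {d,p,t}
  p: {d,h,t}
  t: {d,h,p,v}
  v: {t}

N(v) = ["t"]

Answer: ["t"]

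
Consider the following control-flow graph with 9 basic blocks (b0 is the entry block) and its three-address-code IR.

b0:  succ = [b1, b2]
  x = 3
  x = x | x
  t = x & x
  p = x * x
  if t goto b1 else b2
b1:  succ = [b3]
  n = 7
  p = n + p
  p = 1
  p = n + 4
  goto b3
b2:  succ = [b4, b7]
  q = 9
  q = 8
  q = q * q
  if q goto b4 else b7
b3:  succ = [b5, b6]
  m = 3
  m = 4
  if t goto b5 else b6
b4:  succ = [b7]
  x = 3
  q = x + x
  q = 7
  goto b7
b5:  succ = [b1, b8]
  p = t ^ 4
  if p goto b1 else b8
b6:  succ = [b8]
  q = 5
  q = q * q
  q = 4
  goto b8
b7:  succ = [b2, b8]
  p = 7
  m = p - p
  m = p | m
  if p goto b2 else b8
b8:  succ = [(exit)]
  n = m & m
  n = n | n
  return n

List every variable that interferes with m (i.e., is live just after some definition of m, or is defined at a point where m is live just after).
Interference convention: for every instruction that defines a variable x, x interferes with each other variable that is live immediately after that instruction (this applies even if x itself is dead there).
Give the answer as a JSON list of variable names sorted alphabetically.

Block summaries:
  b0: {p,t,x} / ∅
  b1: {n,p} / {p}
  b2: {q} / ∅
  b3: {m} / {t}
  b4: {q,x} / ∅
  b5: {p} / {t}
  b6: {q} / ∅
  b7: {m,p} / ∅
  b8: {n} / {m}

Backward fixpoint:
  live b0: ∅→{p,t}
  live b1: {p,t}→{t}
  live b2: ∅→∅
  live b3: {t}→{m,t}
  live b4: ∅→∅
  live b5: {m,t}→{m,p,t}
  live b6: {m}→{m}
  live b7: ∅→{m}
  live b8: {m}→∅

Interference:
  m: {p,q,t}
  n: {p,t}
  p: {m,n,t}
  q: {m}
  t: {m,n,p,x}
  x: {t}

N(m) = ["p", "q", "t"]

Answer: ["p", "q", "t"]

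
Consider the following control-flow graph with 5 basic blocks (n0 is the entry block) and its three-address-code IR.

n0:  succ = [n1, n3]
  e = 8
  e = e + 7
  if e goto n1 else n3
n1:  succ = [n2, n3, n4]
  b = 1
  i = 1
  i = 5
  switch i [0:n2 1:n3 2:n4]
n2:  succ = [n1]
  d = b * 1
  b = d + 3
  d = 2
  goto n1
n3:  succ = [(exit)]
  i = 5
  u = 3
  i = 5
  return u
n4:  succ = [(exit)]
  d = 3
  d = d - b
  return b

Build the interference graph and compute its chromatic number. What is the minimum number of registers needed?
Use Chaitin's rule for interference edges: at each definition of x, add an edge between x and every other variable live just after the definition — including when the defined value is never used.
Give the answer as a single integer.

Answer: 2

Working:
Per-block:
  n0: {e} / ∅
  n1: {b,i} / ∅
  n2: {b,d} / {b}
  n3: {i,u} / ∅
  n4: {d} / {b}

Liveness:
  live n0: ∅→∅
  live n1: ∅→{b}
  live n2: {b}→∅
  live n3: ∅→∅
  live n4: {b}→∅

Interfere edges:
  b↔{d,i}
  d↔{b}
  e↔∅
  i↔{b,u}
  u↔{i}

Chromatic number:
  clique {b,d} ⇒ need ≥ 2
  2-colouring: R0={b,e,u}  R1={d,i}
  χ = 2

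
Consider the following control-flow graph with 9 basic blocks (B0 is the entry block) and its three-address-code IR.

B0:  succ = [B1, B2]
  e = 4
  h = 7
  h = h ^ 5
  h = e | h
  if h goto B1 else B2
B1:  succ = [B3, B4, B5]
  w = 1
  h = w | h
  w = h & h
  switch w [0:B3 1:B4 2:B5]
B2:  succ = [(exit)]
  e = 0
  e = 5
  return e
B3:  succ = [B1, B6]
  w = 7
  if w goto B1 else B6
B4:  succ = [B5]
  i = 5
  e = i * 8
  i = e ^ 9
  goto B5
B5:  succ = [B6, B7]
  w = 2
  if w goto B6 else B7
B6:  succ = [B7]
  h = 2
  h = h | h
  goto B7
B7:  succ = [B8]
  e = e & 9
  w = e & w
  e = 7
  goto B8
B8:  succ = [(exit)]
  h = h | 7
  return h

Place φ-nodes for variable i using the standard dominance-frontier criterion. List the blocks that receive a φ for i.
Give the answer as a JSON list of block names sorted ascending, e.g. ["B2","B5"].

idom tree: B1←B0 B2←B0 B3←B1 B4←B1 B5←B1 B6←B1 B7←B1 B8←B7
Dom∩ at merges:
  B1: preds {B0,B3}: {B0} ∩ {B0,B1,B3} = {B0}; idom=B0
  B5: preds {B1,B4}: {B0,B1} ∩ {B0,B1,B4} = {B0,B1}; idom=B1
  B6: preds {B3,B5}: {B0,B1,B3} ∩ {B0,B1,B5} = {B0,B1}; idom=B1
  B7: preds {B5,B6}: {B0,B1,B5} ∩ {B0,B1,B6} = {B0,B1}; idom=B1

DF walk-up:
  join B1 pred B0: · stop@B0
  join B1 pred B3: B3→B1 stop@B0
  join B5 pred B1: · stop@B1
  join B5 pred B4: B4 stop@B1
  join B6 pred B3: B3 stop@B1
  join B6 pred B5: B5 stop@B1
  join B7 pred B5: B5 stop@B1
  join B7 pred B6: B6 stop@B1
  B0 → ∅
  B1 → {B1}
  B2 → ∅
  B3 → {B1,B6}
  B4 → {B5}
  B5 → {B6,B7}
  B6 → {B7}
  B7 → ∅
  B8 → ∅

φ for i: defs {B4}
  DF⁺ = {B5,B6,B7}

Answer: ["B5", "B6", "B7"]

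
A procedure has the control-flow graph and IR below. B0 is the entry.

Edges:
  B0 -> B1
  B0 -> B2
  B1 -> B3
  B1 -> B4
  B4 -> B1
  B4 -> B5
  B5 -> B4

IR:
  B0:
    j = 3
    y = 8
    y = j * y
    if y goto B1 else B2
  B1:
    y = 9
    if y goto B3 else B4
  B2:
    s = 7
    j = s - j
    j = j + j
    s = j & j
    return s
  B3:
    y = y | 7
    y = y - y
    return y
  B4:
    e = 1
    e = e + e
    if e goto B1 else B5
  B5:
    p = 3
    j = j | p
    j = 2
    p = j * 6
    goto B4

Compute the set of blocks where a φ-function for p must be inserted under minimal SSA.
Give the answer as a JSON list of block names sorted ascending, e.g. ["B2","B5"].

idom tree: B1←B0 B2←B0 B3←B1 B4←B1 B5←B4
Dom∩ at merges:
  B1: preds {B0,B4}: {B0} ∩ {B0,B1,B4} = {B0}; idom=B0
  B4: preds {B1,B5}: {B0,B1} ∩ {B0,B1,B4,B5} = {B0,B1}; idom=B1

DF walk-up:
  B1←B0: walk · to B0
  B1←B4: walk B4→B1 to B0
  B4←B1: walk · to B1
  B4←B5: walk B5→B4 to B1
  B0 → ∅
  B1 → {B1}
  B2 → ∅
  B3 → ∅
  B4 → {B1,B4}
  B5 → {B4}

φ for p: defs {B5}
  DF⁺ = {B1,B4}

Answer: ["B1", "B4"]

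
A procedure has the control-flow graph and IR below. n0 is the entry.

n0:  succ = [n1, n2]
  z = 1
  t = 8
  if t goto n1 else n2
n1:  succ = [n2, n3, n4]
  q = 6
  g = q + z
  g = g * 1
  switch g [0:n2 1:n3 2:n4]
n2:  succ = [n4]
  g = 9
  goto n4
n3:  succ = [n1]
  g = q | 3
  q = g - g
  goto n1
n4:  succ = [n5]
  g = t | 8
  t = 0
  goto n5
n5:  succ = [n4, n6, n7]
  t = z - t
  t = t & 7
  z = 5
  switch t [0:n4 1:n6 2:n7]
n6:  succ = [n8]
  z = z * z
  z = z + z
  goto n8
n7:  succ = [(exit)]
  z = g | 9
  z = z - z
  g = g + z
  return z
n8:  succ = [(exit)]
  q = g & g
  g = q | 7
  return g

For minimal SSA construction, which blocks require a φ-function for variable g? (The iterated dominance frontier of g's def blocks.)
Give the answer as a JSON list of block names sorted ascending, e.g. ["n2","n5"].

idom tree: n1←n0 n2←n0 n3←n1 n4←n0 n5←n4 n6←n5 n7←n5 n8←n6
Join-block Dom:
  n1: preds {n0,n3}: {n0} ∩ {n0,n1,n3} = {n0}; idom=n0
  n2: preds {n0,n1}: {n0} ∩ {n0,n1} = {n0}; idom=n0
  n4: preds {n1,n2,n5}: {n0,n1} ∩ {n0,n2} ∩ {n0,n4,n5} = {n0}; idom=n0

DF walk-up:
  n1←n0: walk · to n0
  n1←n3: walk n3→n1 to n0
  n2←n0: walk · to n0
  n2←n1: walk n1 to n0
  n4←n1: walk n1 to n0
  n4←n2: walk n2 to n0
  n4←n5: walk n5→n4 to n0
  n0: DF=∅
  n1: DF={n1,n2,n4}
  n2: DF={n4}
  n3: DF={n1}
  n4: DF={n4}
  n5: DF={n4}
  n6: DF=∅
  n7: DF=∅
  n8: DF=∅

φ for g: defs {n1,n2,n3,n4,n7,n8}
  DF⁺ = {n1,n2,n4}

Answer: ["n1", "n2", "n4"]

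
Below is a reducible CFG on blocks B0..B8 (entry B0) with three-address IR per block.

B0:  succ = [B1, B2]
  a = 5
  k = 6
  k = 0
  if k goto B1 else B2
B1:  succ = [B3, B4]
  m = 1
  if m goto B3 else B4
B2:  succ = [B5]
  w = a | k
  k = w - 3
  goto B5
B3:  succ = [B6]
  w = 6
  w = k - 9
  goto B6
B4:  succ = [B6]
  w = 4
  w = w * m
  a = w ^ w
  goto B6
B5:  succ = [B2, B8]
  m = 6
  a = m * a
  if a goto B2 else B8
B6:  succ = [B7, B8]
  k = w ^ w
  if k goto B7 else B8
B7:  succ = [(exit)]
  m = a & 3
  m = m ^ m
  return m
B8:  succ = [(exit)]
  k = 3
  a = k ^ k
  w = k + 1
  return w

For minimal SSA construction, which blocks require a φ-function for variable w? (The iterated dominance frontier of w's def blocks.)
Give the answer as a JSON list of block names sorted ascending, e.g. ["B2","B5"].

Answer: ["B2", "B6", "B8"]

Analysis:
idom tree: B1←B0 B2←B0 B3←B1 B4←B1 B5←B2 B6←B1 B7←B6 B8←B0
Dom∩ at merges:
  B2: preds {B0,B5}: {B0} ∩ {B0,B2,B5} = {B0}; idom=B0
  B6: preds {B3,B4}: {B0,B1,B3} ∩ {B0,B1,B4} = {B0,B1}; idom=B1
  B8: preds {B5,B6}: {B0,B2,B5} ∩ {B0,B1,B6} = {B0}; idom=B0

DF walk-up:
  join B2 pred B0: · stop@B0
  join B2 pred B5: B5→B2 stop@B0
  join B6 pred B3: B3 stop@B1
  join B6 pred B4: B4 stop@B1
  join B8 pred B5: B5→B2 stop@B0
  join B8 pred B6: B6→B1 stop@B0
  DF(B0)=∅
  DF(B1)={B8}
  DF(B2)={B2,B8}
  DF(B3)={B6}
  DF(B4)={B6}
  DF(B5)={B2,B8}
  DF(B6)={B8}
  DF(B7)=∅
  DF(B8)=∅

φ for w: defs {B2,B3,B4,B8}
  DF⁺ = {B2,B6,B8}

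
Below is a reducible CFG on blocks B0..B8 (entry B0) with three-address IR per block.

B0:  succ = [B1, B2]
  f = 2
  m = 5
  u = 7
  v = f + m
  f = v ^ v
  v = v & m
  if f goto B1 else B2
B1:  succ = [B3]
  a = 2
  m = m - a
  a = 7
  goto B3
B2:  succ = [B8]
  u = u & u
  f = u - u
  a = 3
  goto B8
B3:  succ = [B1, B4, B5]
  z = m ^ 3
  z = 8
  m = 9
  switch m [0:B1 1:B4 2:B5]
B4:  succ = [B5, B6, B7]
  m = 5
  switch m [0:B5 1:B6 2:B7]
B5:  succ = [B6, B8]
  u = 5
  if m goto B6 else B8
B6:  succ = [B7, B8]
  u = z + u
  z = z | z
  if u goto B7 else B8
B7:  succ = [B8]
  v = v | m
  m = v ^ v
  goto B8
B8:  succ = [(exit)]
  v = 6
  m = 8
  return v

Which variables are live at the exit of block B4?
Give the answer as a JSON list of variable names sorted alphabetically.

Answer: ["m", "u", "v", "z"]

Analysis:
Per-block:
  B0 def {f,m,u,v} use ∅
  B1 def {a,m} use {m}
  B2 def {a,f,u} use {u}
  B3 def {m,z} use {m}
  B4 def {m} use ∅
  B5 def {u} use {m}
  B6 def {u,z} use {u,z}
  B7 def {m,v} use {m,v}
  B8 def {m,v} use ∅

Live sets:
  B0 li=∅ lo={m,u,v}
  B1 li={m,u,v} lo={m,u,v}
  B2 li={u} lo=∅
  B3 li={m,u,v} lo={m,u,v,z}
  B4 li={u,v,z} lo={m,u,v,z}
  B5 li={m,v,z} lo={m,u,v,z}
  B6 li={m,u,v,z} lo={m,v}
  B7 li={m,v} lo=∅
  B8 li=∅ lo=∅

live-out(B4) = ["m", "u", "v", "z"]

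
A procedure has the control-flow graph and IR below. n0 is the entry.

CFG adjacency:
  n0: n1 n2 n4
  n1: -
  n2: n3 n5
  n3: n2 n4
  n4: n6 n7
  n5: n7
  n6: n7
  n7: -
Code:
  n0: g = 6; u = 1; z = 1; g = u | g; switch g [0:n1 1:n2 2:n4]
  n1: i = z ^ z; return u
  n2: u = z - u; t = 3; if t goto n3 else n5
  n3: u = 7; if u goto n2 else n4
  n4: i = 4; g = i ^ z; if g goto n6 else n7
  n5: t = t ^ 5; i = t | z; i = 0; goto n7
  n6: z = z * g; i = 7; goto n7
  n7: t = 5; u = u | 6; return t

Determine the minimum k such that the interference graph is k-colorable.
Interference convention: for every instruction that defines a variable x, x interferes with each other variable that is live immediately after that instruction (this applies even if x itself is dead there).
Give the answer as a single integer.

Block summaries:
  n0: def={g,u,z} ue=∅
  n1: def={i} ue={u,z}
  n2: def={t,u} ue={u,z}
  n3: def={u} ue=∅
  n4: def={g,i} ue={z}
  n5: def={i,t} ue={t,z}
  n6: def={i,z} ue={g,z}
  n7: def={t,u} ue={u}

Liveness:
  live n0: ∅→{u,z}
  live n1: {u,z}→∅
  live n2: {u,z}→{t,u,z}
  live n3: {z}→{u,z}
  live n4: {u,z}→{g,u,z}
  live n5: {t,u,z}→{u}
  live n6: {g,u,z}→{u}
  live n7: {u}→∅

Interfere edges:
  g — {u,z}
  i — {u,z}
  t — {u,z}
  u — {g,i,t,z}
  z — {g,i,t,u}

Registers:
  clique {g,u,z} ⇒ need ≥ 3
  3-colouring: R0={u}  R1={z}  R2={g,i,t}
  χ = 3

Answer: 3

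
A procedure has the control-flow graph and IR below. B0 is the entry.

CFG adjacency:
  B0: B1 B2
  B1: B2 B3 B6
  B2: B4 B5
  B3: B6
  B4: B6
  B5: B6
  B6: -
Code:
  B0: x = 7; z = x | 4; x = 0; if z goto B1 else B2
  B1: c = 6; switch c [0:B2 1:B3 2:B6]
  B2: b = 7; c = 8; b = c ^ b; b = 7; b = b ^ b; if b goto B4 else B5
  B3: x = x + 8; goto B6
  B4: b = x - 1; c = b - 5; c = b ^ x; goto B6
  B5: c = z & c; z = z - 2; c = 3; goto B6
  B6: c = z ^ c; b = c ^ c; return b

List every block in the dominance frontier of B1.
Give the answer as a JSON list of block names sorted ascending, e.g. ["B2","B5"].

idom tree: B1←B0 B2←B0 B3←B1 B4←B2 B5←B2 B6←B0
Join-block Dom:
  B2: preds {B0,B1}: {B0} ∩ {B0,B1} = {B0}; idom=B0
  B6: preds {B1,B3,B4,B5}: {B0,B1} ∩ {B0,B1,B3} ∩ {B0,B2,B4} ∩ {B0,B2,B5} = {B0}; idom=B0

DF walk-up:
  join B2 pred B0: · stop@B0
  join B2 pred B1: B1 stop@B0
  join B6 pred B1: B1 stop@B0
  join B6 pred B3: B3→B1 stop@B0
  join B6 pred B4: B4→B2 stop@B0
  join B6 pred B5: B5→B2 stop@B0
  DF(B0)=∅
  DF(B1)={B2,B6}
  DF(B2)={B6}
  DF(B3)={B6}
  DF(B4)={B6}
  DF(B5)={B6}
  DF(B6)=∅

DF(B1) = ["B2", "B6"]

Answer: ["B2", "B6"]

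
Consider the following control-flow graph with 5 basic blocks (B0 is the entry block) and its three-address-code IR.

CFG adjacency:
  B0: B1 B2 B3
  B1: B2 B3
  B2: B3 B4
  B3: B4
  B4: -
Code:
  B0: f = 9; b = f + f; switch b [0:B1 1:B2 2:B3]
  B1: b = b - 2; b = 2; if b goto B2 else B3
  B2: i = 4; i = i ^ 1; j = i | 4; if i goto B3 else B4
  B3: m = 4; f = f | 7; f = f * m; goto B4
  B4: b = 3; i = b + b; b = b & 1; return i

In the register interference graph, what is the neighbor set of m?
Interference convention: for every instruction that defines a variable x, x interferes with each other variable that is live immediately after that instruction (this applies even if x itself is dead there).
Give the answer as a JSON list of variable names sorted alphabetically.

Block summaries:
  B0: def={b,f} ue=∅
  B1: def={b} ue={b}
  B2: def={i,j} ue=∅
  B3: def={f,m} ue={f}
  B4: def={b,i} ue=∅

Liveness:
  live B0: ∅→{b,f}
  live B1: {b,f}→{f}
  live B2: {f}→{f}
  live B3: {f}→∅
  live B4: ∅→∅

Interference:
  b↔{f,i}
  f↔{b,i,j,m}
  i↔{b,f,j}
  j↔{f,i}
  m↔{f}

N(m) = ["f"]

Answer: ["f"]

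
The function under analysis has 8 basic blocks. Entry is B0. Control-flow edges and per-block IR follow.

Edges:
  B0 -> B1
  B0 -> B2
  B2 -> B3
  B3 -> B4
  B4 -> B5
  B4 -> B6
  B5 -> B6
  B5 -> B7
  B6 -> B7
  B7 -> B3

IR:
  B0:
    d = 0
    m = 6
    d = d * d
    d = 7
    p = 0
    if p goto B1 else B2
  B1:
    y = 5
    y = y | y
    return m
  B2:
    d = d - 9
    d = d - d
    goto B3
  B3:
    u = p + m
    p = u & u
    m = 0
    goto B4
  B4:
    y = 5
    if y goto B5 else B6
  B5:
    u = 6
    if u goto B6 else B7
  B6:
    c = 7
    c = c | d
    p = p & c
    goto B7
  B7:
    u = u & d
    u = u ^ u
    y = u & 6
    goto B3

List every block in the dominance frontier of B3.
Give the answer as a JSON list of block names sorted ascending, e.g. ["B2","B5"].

Answer: ["B3"]

Derivation:
idom tree: B1←B0 B2←B0 B3←B2 B4←B3 B5←B4 B6←B4 B7←B4
Dom at joins:
  B3: preds {B2,B7}: {B0,B2} ∩ {B0,B2,B3,B4,B7} = {B0,B2}; idom=B2
  B6: preds {B4,B5}: {B0,B2,B3,B4} ∩ {B0,B2,B3,B4,B5} = {B0,B2,B3,B4}; idom=B4
  B7: preds {B5,B6}: {B0,B2,B3,B4,B5} ∩ {B0,B2,B3,B4,B6} = {B0,B2,B3,B4}; idom=B4

DF walk-up:
  B3←B2: walk · to B2
  B3←B7: walk B7→B4→B3 to B2
  B6←B4: walk · to B4
  B6←B5: walk B5 to B4
  B7←B5: walk B5 to B4
  B7←B6: walk B6 to B4
  DF(B0)=∅
  DF(B1)=∅
  DF(B2)=∅
  DF(B3)={B3}
  DF(B4)={B3}
  DF(B5)={B6,B7}
  DF(B6)={B7}
  DF(B7)={B3}

DF(B3) = ["B3"]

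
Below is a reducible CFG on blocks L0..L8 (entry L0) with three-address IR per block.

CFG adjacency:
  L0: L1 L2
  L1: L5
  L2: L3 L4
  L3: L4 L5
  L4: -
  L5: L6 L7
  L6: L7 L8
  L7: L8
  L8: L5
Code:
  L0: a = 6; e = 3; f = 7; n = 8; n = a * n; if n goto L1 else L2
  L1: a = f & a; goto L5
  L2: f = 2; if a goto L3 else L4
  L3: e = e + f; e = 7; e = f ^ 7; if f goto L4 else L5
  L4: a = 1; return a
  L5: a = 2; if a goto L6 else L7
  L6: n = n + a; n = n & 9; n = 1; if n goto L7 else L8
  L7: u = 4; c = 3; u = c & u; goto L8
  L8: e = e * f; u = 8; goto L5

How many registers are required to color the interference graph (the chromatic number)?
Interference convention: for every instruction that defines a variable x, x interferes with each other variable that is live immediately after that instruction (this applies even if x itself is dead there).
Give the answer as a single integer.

Block summaries:
  L0 def {a,e,f,n} use ∅
  L1 def {a} use {a,f}
  L2 def {f} use {a}
  L3 def {e} use {e,f}
  L4 def {a} use ∅
  L5 def {a} use ∅
  L6 def {n} use {a,n}
  L7 def {c,u} use ∅
  L8 def {e,u} use {e,f}

Live sets:
  live L0: ∅→{a,e,f,n}
  live L1: {a,e,f,n}→{e,f,n}
  live L2: {a,e,n}→{e,f,n}
  live L3: {e,f,n}→{e,f,n}
  live L4: ∅→∅
  live L5: {e,f,n}→{a,e,f,n}
  live L6: {a,e,f,n}→{e,f,n}
  live L7: {e,f,n}→{e,f,n}
  live L8: {e,f,n}→{e,f,n}

Interfere edges:
  a: {e,f,n}
  c: {e,f,n,u}
  e: {a,c,f,n,u}
  f: {a,c,e,n,u}
  n: {a,c,e,f,u}
  u: {c,e,f,n}

Colouring:
  clique {c,e,f,n,u} ⇒ need ≥ 5
  5-colouring: c0={e}  c1={f}  c2={n}  c3={a,c}  c4={u}
  χ = 5

Answer: 5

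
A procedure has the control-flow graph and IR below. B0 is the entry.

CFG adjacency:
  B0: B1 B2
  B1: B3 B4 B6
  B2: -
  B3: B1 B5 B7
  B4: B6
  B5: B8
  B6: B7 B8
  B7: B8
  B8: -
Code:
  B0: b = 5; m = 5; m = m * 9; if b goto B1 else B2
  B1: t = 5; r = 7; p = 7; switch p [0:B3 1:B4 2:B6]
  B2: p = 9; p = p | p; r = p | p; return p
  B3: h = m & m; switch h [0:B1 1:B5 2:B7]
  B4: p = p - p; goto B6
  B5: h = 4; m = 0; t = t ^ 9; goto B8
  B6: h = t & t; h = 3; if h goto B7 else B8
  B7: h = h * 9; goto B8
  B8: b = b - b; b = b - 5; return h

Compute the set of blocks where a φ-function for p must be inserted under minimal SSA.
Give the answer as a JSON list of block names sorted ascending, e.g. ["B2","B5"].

idom tree: B1←B0 B2←B0 B3←B1 B4←B1 B5←B3 B6←B1 B7←B1 B8←B1
Dom at joins:
  B1: preds {B0,B3}: {B0} ∩ {B0,B1,B3} = {B0}; idom=B0
  B6: preds {B1,B4}: {B0,B1} ∩ {B0,B1,B4} = {B0,B1}; idom=B1
  B7: preds {B3,B6}: {B0,B1,B3} ∩ {B0,B1,B6} = {B0,B1}; idom=B1
  B8: preds {B5,B6,B7}: {B0,B1,B3,B5} ∩ {B0,B1,B6} ∩ {B0,B1,B7} = {B0,B1}; idom=B1

DF derivation:
  join B1 pred B0: · stop@B0
  join B1 pred B3: B3→B1 stop@B0
  join B6 pred B1: · stop@B1
  join B6 pred B4: B4 stop@B1
  join B7 pred B3: B3 stop@B1
  join B7 pred B6: B6 stop@B1
  join B8 pred B5: B5→B3 stop@B1
  join B8 pred B6: B6 stop@B1
  join B8 pred B7: B7 stop@B1
  B0 → ∅
  B1 → {B1}
  B2 → ∅
  B3 → {B1,B7,B8}
  B4 → {B6}
  B5 → {B8}
  B6 → {B7,B8}
  B7 → {B8}
  B8 → ∅

φ for p: defs {B1,B2,B4}
  DF⁺ = {B1,B6,B7,B8}

Answer: ["B1", "B6", "B7", "B8"]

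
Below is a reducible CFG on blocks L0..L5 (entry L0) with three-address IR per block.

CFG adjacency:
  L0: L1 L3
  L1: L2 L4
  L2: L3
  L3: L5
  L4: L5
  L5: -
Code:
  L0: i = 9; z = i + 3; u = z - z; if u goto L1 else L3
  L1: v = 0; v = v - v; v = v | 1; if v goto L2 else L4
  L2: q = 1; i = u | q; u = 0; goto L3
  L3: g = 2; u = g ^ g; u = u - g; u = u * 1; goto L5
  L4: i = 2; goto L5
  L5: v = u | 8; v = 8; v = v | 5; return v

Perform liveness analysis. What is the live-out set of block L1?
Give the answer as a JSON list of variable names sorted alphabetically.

Answer: ["u"]

Analysis:
Per-block:
  L0: def={i,u,z} ue=∅
  L1: def={v} ue=∅
  L2: def={i,q,u} ue={u}
  L3: def={g,u} ue=∅
  L4: def={i} ue=∅
  L5: def={v} ue={u}

Backward fixpoint:
  L0 li=∅ lo={u}
  L1 li={u} lo={u}
  L2 li={u} lo=∅
  L3 li=∅ lo={u}
  L4 li={u} lo={u}
  L5 li={u} lo=∅

live-out(L1) = ["u"]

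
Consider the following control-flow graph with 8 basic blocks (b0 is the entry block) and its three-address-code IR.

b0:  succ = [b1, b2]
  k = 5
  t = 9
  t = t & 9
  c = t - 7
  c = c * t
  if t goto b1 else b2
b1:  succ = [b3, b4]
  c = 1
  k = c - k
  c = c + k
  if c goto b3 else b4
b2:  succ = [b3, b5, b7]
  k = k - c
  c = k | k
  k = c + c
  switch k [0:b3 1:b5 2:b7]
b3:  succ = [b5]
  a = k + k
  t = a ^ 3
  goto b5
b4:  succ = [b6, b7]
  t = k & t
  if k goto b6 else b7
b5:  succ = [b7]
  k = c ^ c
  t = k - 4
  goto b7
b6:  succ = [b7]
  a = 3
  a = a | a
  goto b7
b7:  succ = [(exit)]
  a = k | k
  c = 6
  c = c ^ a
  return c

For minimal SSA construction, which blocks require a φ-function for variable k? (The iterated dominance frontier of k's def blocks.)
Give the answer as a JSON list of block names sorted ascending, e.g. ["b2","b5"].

idom tree: b1←b0 b2←b0 b3←b0 b4←b1 b5←b0 b6←b4 b7←b0
Dom∩ at merges:
  b3: preds {b1,b2}: {b0,b1} ∩ {b0,b2} = {b0}; idom=b0
  b5: preds {b2,b3}: {b0,b2} ∩ {b0,b3} = {b0}; idom=b0
  b7: preds {b2,b4,b5,b6}: {b0,b2} ∩ {b0,b1,b4} ∩ {b0,b5} ∩ {b0,b1,b4,b6} = {b0}; idom=b0

DF derivation:
  b3←b1: walk b1 to b0
  b3←b2: walk b2 to b0
  b5←b2: walk b2 to b0
  b5←b3: walk b3 to b0
  b7←b2: walk b2 to b0
  b7←b4: walk b4→b1 to b0
  b7←b5: walk b5 to b0
  b7←b6: walk b6→b4→b1 to b0
  DF(b0)=∅
  DF(b1)={b3,b7}
  DF(b2)={b3,b5,b7}
  DF(b3)={b5}
  DF(b4)={b7}
  DF(b5)={b7}
  DF(b6)={b7}
  DF(b7)=∅

φ for k: defs {b0,b1,b2,b5}
  DF⁺ = {b3,b5,b7}

Answer: ["b3", "b5", "b7"]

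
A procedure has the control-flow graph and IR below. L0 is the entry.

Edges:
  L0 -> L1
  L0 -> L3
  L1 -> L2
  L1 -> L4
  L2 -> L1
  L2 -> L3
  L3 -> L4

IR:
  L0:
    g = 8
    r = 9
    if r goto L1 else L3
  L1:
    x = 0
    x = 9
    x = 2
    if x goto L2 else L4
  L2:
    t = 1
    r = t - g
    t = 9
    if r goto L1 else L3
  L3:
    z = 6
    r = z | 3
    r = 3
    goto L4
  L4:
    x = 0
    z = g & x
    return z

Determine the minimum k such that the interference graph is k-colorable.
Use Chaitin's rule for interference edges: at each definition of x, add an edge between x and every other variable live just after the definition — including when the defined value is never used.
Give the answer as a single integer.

Answer: 3

Working:
Per-block:
  L0: {g,r} / ∅
  L1: {x} / ∅
  L2: {r,t} / {g}
  L3: {r,z} / ∅
  L4: {x,z} / {g}

Live sets:
  L0: in=∅ out={g}
  L1: in={g} out={g}
  L2: in={g} out={g}
  L3: in={g} out={g}
  L4: in={g} out=∅

Interference:
  g — {r,t,x,z}
  r — {g,t}
  t — {g,r}
  x — {g}
  z — {g}

Chromatic number:
  clique {g,r,t} ⇒ need ≥ 3
  3-colouring: c0={g}  c1={r,x,z}  c2={t}
  χ = 3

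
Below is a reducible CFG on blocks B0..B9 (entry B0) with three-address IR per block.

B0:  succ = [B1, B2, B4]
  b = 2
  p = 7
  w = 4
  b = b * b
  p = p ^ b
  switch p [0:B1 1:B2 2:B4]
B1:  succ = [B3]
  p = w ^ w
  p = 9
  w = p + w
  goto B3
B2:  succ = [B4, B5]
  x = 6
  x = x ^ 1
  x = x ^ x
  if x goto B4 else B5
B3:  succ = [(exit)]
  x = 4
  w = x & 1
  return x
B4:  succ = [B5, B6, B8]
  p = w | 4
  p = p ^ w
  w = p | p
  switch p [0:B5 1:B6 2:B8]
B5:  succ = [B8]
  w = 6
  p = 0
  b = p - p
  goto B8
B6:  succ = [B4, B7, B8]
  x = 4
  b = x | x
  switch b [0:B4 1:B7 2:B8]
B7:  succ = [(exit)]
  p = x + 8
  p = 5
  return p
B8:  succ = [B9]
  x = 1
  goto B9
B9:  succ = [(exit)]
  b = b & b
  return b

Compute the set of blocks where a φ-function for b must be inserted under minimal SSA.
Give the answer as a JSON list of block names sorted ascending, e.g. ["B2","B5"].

Answer: ["B4", "B5", "B8"]

Working:
idom tree: B1←B0 B2←B0 B3←B1 B4←B0 B5←B0 B6←B4 B7←B6 B8←B0 B9←B8
Dom∩ at merges:
  B4: preds {B0,B2,B6}: {B0} ∩ {B0,B2} ∩ {B0,B4,B6} = {B0}; idom=B0
  B5: preds {B2,B4}: {B0,B2} ∩ {B0,B4} = {B0}; idom=B0
  B8: preds {B4,B5,B6}: {B0,B4} ∩ {B0,B5} ∩ {B0,B4,B6} = {B0}; idom=B0

Frontier:
  B4←B0: walk · to B0
  B4←B2: walk B2 to B0
  B4←B6: walk B6→B4 to B0
  B5←B2: walk B2 to B0
  B5←B4: walk B4 to B0
  B8←B4: walk B4 to B0
  B8←B5: walk B5 to B0
  B8←B6: walk B6→B4 to B0
  B0 → ∅
  B1 → ∅
  B2 → {B4,B5}
  B3 → ∅
  B4 → {B4,B5,B8}
  B5 → {B8}
  B6 → {B4,B8}
  B7 → ∅
  B8 → ∅
  B9 → ∅

φ for b: defs {B0,B5,B6,B9}
  DF⁺ = {B4,B5,B8}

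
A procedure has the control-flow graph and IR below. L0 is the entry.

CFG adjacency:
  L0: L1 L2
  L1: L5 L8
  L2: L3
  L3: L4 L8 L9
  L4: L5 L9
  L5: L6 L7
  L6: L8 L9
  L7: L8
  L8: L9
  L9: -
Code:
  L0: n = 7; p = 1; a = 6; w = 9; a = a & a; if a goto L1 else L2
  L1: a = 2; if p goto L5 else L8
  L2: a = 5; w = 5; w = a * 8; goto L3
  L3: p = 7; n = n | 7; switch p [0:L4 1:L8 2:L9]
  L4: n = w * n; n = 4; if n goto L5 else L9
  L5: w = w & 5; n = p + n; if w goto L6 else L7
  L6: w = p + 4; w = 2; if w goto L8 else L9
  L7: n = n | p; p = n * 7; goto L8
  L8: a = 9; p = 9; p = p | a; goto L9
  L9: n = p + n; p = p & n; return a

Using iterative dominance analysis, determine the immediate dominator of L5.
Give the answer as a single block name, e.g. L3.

idom tree: L1←L0 L2←L0 L3←L2 L4←L3 L5←L0 L6←L5 L7←L5 L8←L0 L9←L0
Dom∩ at merges:
  L5: preds {L1,L4}: {L0,L1} ∩ {L0,L2,L3,L4} = {L0}; idom=L0
  L8: preds {L1,L3,L6,L7}: {L0,L1} ∩ {L0,L2,L3} ∩ {L0,L5,L6} ∩ {L0,L5,L7} = {L0}; idom=L0
  L9: preds {L3,L4,L6,L8}: {L0,L2,L3} ∩ {L0,L2,L3,L4} ∩ {L0,L5,L6} ∩ {L0,L8} = {L0}; idom=L0

idom(L5) = L0

Answer: L0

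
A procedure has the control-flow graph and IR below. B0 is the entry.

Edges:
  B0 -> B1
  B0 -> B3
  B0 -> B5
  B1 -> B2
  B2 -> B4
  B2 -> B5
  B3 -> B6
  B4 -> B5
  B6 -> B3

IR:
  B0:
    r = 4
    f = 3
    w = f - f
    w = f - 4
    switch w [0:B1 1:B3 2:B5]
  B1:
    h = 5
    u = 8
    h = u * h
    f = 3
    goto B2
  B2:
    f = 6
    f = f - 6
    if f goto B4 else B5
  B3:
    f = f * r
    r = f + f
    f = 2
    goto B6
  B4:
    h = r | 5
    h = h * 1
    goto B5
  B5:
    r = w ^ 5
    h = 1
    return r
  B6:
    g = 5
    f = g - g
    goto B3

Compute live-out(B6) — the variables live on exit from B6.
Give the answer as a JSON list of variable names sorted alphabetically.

Answer: ["f", "r"]

Derivation:
def/use:
  B0: def={f,r,w} ue=∅
  B1: def={f,h,u} ue=∅
  B2: def={f} ue=∅
  B3: def={f,r} ue={f,r}
  B4: def={h} ue={r}
  B5: def={h,r} ue={w}
  B6: def={f,g} ue=∅

Liveness:
  live B0: ∅→{f,r,w}
  live B1: {r,w}→{r,w}
  live B2: {r,w}→{r,w}
  live B3: {f,r}→{r}
  live B4: {r,w}→{w}
  live B5: {w}→∅
  live B6: {r}→{f,r}

live-out(B6) = ["f", "r"]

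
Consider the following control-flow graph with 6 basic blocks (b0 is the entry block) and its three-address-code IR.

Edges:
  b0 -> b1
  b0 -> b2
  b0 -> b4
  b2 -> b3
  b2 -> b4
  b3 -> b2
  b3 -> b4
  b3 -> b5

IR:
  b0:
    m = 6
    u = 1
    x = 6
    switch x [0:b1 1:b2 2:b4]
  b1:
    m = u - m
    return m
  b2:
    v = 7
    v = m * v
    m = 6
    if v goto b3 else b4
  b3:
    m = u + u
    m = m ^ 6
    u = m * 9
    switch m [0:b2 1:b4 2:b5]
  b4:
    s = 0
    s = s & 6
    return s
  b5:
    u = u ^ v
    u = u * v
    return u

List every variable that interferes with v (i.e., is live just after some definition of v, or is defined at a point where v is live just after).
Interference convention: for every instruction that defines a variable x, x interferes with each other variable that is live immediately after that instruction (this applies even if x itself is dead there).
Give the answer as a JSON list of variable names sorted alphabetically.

def/use:
  b0: {m,u,x} / ∅
  b1: {m} / {m,u}
  b2: {m,v} / {m}
  b3: {m,u} / {u}
  b4: {s} / ∅
  b5: {u} / {u,v}

Live sets:
  b0 li=∅ lo={m,u}
  b1 li={m,u} lo=∅
  b2 li={m,u} lo={u,v}
  b3 li={u,v} lo={m,u,v}
  b4 li=∅ lo=∅
  b5 li={u,v} lo=∅

Interference:
  m — {u,v,x}
  s — ∅
  u — {m,v,x}
  v — {m,u}
  x — {m,u}

N(v) = ["m", "u"]

Answer: ["m", "u"]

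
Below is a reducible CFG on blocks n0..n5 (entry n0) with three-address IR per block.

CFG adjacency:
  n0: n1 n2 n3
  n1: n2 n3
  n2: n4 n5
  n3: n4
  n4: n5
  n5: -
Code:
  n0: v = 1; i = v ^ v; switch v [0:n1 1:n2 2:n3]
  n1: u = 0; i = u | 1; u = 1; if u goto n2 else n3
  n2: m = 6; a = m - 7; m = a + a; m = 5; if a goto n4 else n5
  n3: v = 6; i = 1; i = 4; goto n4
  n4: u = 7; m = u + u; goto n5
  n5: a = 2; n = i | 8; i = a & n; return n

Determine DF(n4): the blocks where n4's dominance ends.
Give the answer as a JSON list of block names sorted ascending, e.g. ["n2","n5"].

idom tree: n1←n0 n2←n0 n3←n0 n4←n0 n5←n0
Dom at joins:
  n2: preds {n0,n1}: {n0} ∩ {n0,n1} = {n0}; idom=n0
  n3: preds {n0,n1}: {n0} ∩ {n0,n1} = {n0}; idom=n0
  n4: preds {n2,n3}: {n0,n2} ∩ {n0,n3} = {n0}; idom=n0
  n5: preds {n2,n4}: {n0,n2} ∩ {n0,n4} = {n0}; idom=n0

DF derivation:
  n2←n0: walk · to n0
  n2←n1: walk n1 to n0
  n3←n0: walk · to n0
  n3←n1: walk n1 to n0
  n4←n2: walk n2 to n0
  n4←n3: walk n3 to n0
  n5←n2: walk n2 to n0
  n5←n4: walk n4 to n0
  n0 → ∅
  n1 → {n2,n3}
  n2 → {n4,n5}
  n3 → {n4}
  n4 → {n5}
  n5 → ∅

DF(n4) = ["n5"]

Answer: ["n5"]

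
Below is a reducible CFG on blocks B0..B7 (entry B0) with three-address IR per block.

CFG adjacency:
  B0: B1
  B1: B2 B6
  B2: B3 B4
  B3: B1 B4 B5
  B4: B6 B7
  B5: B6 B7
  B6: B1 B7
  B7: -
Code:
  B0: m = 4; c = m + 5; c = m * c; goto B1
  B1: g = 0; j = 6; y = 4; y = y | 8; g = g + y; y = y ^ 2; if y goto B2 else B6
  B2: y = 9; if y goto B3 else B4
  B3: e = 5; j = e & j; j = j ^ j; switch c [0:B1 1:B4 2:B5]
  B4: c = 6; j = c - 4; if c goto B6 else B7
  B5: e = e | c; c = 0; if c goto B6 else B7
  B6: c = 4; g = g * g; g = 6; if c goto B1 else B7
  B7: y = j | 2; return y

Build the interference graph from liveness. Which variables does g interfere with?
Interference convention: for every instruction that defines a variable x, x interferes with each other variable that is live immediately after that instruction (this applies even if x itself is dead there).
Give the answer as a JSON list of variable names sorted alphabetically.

Block summaries:
  B0 def {c,m} use ∅
  B1 def {g,j,y} use ∅
  B2 def {y} use ∅
  B3 def {e,j} use {c,j}
  B4 def {c,j} use ∅
  B5 def {c,e} use {c,e}
  B6 def {c,g} use {g}
  B7 def {y} use {j}

Backward fixpoint:
  live B0: ∅→{c}
  live B1: {c}→{c,g,j}
  live B2: {c,g,j}→{c,g,j}
  live B3: {c,g,j}→{c,e,g,j}
  live B4: {g}→{g,j}
  live B5: {c,e,g,j}→{g,j}
  live B6: {g,j}→{c,j}
  live B7: {j}→∅

Conflict graph:
  c↔{e,g,j,m,y}
  e↔{c,g,j}
  g↔{c,e,j,y}
  j↔{c,e,g,y}
  m↔{c}
  y↔{c,g,j}

N(g) = ["c", "e", "j", "y"]

Answer: ["c", "e", "j", "y"]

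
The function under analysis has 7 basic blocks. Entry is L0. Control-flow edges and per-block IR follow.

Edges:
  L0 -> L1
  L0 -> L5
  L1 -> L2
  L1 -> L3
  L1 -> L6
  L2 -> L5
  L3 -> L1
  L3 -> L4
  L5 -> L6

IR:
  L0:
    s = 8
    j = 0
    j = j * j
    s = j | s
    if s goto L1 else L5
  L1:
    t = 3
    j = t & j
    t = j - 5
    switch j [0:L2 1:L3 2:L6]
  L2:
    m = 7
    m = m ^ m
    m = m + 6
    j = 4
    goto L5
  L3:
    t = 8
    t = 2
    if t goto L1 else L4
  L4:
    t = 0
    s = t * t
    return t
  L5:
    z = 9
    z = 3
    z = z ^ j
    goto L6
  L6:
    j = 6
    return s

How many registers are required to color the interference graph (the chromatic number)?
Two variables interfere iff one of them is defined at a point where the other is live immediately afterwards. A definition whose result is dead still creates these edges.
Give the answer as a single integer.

def/use:
  L0: {j,s} / ∅
  L1: {j,t} / {j}
  L2: {j,m} / ∅
  L3: {t} / ∅
  L4: {s,t} / ∅
  L5: {z} / {j}
  L6: {j} / {s}

Backward fixpoint:
  L0 li=∅ lo={j,s}
  L1 li={j,s} lo={j,s}
  L2 li={s} lo={j,s}
  L3 li={j,s} lo={j,s}
  L4 li=∅ lo=∅
  L5 li={j,s} lo={s}
  L6 li={s} lo=∅

Interfere edges:
  j↔{s,t,z}
  m↔{s}
  s↔{j,m,t,z}
  t↔{j,s}
  z↔{j,s}

Registers:
  clique {j,s,t} ⇒ need ≥ 3
  assign j→c1 m→c1 s→c0 t→c2 z→c2 — no edge inside a register ⇒ χ ≤ 3
  χ = 3

Answer: 3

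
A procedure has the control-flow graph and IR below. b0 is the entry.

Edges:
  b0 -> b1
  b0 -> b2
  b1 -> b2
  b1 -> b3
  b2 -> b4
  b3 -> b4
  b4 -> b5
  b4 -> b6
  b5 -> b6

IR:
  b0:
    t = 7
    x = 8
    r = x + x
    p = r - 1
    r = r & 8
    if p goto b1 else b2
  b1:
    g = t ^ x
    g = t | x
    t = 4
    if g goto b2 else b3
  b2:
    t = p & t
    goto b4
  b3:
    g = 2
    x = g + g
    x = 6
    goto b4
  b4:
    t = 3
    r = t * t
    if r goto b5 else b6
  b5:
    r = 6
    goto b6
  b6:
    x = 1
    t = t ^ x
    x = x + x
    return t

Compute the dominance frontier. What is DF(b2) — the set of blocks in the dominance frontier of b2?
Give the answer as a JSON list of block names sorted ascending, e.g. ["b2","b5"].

Answer: ["b4"]

Analysis:
idom tree: b1←b0 b2←b0 b3←b1 b4←b0 b5←b4 b6←b4
Join-block Dom:
  b2: preds {b0,b1}: {b0} ∩ {b0,b1} = {b0}; idom=b0
  b4: preds {b2,b3}: {b0,b2} ∩ {b0,b1,b3} = {b0}; idom=b0
  b6: preds {b4,b5}: {b0,b4} ∩ {b0,b4,b5} = {b0,b4}; idom=b4

DF walk-up:
  b2←b0: walk · to b0
  b2←b1: walk b1 to b0
  b4←b2: walk b2 to b0
  b4←b3: walk b3→b1 to b0
  b6←b4: walk · to b4
  b6←b5: walk b5 to b4
  b0 → ∅
  b1 → {b2,b4}
  b2 → {b4}
  b3 → {b4}
  b4 → ∅
  b5 → {b6}
  b6 → ∅

DF(b2) = ["b4"]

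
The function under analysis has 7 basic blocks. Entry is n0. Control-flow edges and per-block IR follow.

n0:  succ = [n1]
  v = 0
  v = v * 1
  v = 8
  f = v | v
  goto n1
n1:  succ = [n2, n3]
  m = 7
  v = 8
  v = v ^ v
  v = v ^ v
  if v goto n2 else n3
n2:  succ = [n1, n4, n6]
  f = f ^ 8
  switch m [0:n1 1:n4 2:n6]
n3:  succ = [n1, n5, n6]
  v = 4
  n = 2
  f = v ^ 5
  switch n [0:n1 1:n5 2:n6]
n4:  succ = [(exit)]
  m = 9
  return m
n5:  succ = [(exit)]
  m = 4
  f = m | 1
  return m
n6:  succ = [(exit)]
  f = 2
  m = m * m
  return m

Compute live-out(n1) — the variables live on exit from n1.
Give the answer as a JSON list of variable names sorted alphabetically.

Answer: ["f", "m"]

Analysis:
Block summaries:
  n0 def {f,v} use ∅
  n1 def {m,v} use ∅
  n2 def {f} use {f,m}
  n3 def {f,n,v} use ∅
  n4 def {m} use ∅
  n5 def {f,m} use ∅
  n6 def {f,m} use {m}

Live sets:
  live n0: ∅→{f}
  live n1: {f}→{f,m}
  live n2: {f,m}→{f,m}
  live n3: {m}→{f,m}
  live n4: ∅→∅
  live n5: ∅→∅
  live n6: {m}→∅

live-out(n1) = ["f", "m"]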